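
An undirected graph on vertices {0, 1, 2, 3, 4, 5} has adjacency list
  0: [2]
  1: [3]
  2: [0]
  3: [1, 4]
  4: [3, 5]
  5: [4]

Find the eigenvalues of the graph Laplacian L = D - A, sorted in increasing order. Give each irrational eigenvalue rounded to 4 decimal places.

With the vertex order [0, 1, 2, 3, 4, 5], the degrees are [1, 1, 1, 2, 2, 1], giving D = diag(1, 1, 1, 2, 2, 1) and L = D - A. Diagonalising L (or applying a numerical eigensolver to the 6x6 matrix) gives the spectrum above. The 2 zero eigenvalues correspond to the 2 connected components. The largest eigenvalue, 3.4142, is at most the vertex count 6.

[0, 0, 0.5858, 2, 2, 3.4142]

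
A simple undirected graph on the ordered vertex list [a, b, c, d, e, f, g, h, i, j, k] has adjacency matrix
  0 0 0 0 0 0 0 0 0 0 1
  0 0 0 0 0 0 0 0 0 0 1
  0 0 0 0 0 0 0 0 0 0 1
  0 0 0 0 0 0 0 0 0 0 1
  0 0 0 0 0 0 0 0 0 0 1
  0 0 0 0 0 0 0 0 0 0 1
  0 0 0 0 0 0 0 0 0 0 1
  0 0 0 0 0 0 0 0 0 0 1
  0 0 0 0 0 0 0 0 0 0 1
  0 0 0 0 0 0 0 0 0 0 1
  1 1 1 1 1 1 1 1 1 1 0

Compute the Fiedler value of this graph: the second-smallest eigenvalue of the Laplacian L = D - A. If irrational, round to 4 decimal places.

1

With the vertex order [a, b, c, d, e, f, g, h, i, j, k], the degrees are [1, 1, 1, 1, 1, 1, 1, 1, 1, 1, 10], giving D = diag(1, 1, 1, 1, 1, 1, 1, 1, 1, 1, 10) and L = D - A. Computing the eigenvalues of L and sorting gives [0, 1, 1, 1, 1, 1, 1, 1, 1, 1, 11]. The Fiedler value lambda_2 = 1 is strictly positive, so the graph is connected. There is one zero in the spectrum, matching the 1 component.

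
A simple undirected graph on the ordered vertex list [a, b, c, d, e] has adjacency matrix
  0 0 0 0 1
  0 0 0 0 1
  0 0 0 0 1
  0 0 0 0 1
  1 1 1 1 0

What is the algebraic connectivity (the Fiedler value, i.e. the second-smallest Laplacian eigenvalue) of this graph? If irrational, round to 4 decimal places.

1

With the vertex order [a, b, c, d, e], the degrees are [1, 1, 1, 1, 4], giving D = diag(1, 1, 1, 1, 4) and L = D - A. Computing the eigenvalues of L and sorting gives [0, 1, 1, 1, 5]. The Fiedler value lambda_2 = 1 is strictly positive, so the graph is connected. There is one zero in the spectrum, matching the 1 component. The eigenvalues sum to 8, which equals trace(L) = 2|E|.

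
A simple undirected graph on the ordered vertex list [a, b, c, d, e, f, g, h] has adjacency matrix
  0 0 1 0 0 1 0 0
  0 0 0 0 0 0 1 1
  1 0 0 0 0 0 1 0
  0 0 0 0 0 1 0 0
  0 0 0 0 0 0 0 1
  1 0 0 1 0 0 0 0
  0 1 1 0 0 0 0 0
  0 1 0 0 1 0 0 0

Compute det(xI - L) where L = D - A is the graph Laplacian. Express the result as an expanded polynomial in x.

With the vertex order [a, b, c, d, e, f, g, h], the degrees are [2, 2, 2, 1, 1, 2, 2, 2], giving D = diag(2, 2, 2, 1, 1, 2, 2, 2) and L = D - A. Computing det(xI - L) by cofactor expansion (or equivalently via sum-over-permutations) gives x^8 - 14x^7 + 78x^6 - 220x^5 + 330x^4 - 252x^3 + 84x^2 - 8x. The constant term is 0 because L is singular (the all-ones vector lies in its kernel). There is one zero in the spectrum, matching the 1 component.

x^8 - 14x^7 + 78x^6 - 220x^5 + 330x^4 - 252x^3 + 84x^2 - 8x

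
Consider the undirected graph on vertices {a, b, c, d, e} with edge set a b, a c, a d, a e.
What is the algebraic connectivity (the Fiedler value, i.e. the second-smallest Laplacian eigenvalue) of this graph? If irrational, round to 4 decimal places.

Reading degrees in the order [a, b, c, d, e] gives [4, 1, 1, 1, 1]; set D = diag(4, 1, 1, 1, 1) and form L = D - A. Computing the eigenvalues of L and sorting gives [0, 1, 1, 1, 5]. The Fiedler value lambda_2 = 1 is strictly positive, so the graph is connected. The eigenvalues sum to 8, which equals trace(L) = 2|E|.

1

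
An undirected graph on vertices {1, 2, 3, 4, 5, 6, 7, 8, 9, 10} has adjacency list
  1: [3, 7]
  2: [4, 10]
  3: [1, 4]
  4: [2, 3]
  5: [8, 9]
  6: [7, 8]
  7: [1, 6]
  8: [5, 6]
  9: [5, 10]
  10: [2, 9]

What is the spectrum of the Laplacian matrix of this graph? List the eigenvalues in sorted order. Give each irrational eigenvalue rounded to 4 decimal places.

[0, 0.3820, 0.3820, 1.3820, 1.3820, 2.6180, 2.6180, 3.6180, 3.6180, 4]

With the vertex order [1, 2, 3, 4, 5, 6, 7, 8, 9, 10], the degrees are [2, 2, 2, 2, 2, 2, 2, 2, 2, 2], giving D = diag(2, 2, 2, 2, 2, 2, 2, 2, 2, 2) and L = D - A. L is symmetric positive semidefinite, so every eigenvalue is real and nonnegative. There is one zero in the spectrum, matching the 1 component. The largest eigenvalue, 4, is at most the vertex count 10.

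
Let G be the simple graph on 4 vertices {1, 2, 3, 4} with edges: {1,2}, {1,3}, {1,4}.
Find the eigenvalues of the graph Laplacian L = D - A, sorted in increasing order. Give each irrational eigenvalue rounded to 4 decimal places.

Each diagonal entry of L is the vertex degree and each off-diagonal entry is -1 where an edge is present, 0 otherwise; in the order [1, 2, 3, 4] the diagonal is [3, 1, 1, 1]. L is symmetric positive semidefinite, so every eigenvalue is real and nonnegative. The single zero eigenvalue shows the graph is connected. There is one zero in the spectrum, matching the 1 component.

[0, 1, 1, 4]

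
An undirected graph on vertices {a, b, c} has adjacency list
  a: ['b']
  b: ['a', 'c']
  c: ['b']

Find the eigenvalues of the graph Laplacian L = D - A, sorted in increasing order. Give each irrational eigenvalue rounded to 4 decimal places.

[0, 1, 3]

Reading degrees in the order [a, b, c] gives [1, 2, 1]; set D = diag(1, 2, 1) and form L = D - A. Diagonalising L (or applying a numerical eigensolver to the 3x3 matrix) gives the spectrum above. The single zero eigenvalue shows the graph is connected. By the matrix-tree theorem the graph has (1/3) * product of the nonzero eigenvalues = 1 spanning tree.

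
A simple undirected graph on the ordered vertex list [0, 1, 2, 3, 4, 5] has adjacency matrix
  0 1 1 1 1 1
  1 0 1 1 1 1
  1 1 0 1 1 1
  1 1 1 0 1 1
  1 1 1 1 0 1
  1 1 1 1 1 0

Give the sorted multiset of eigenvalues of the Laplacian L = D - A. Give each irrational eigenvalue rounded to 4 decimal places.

Each diagonal entry of L is the vertex degree and each off-diagonal entry is -1 where an edge is present, 0 otherwise; in the order [0, 1, 2, 3, 4, 5] the diagonal is [5, 5, 5, 5, 5, 5]. Diagonalising L (or applying a numerical eigensolver to the 6x6 matrix) gives the spectrum above. The largest eigenvalue, 6, is at most the vertex count 6. The eigenvalues sum to 30, which equals trace(L) = 2|E|.

[0, 6, 6, 6, 6, 6]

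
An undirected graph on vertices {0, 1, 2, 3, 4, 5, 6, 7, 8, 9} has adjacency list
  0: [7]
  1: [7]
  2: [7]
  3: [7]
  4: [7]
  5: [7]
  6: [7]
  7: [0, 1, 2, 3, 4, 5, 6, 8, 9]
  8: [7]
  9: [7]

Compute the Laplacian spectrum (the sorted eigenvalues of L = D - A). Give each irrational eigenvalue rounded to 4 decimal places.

Each diagonal entry of L is the vertex degree and each off-diagonal entry is -1 where an edge is present, 0 otherwise; in the order [0, 1, 2, 3, 4, 5, 6, 7, 8, 9] the diagonal is [1, 1, 1, 1, 1, 1, 1, 9, 1, 1]. Diagonalising L (or applying a numerical eigensolver to the 10x10 matrix) gives the spectrum above. The single zero eigenvalue shows the graph is connected. The largest eigenvalue, 10, is at most the vertex count 10.

[0, 1, 1, 1, 1, 1, 1, 1, 1, 10]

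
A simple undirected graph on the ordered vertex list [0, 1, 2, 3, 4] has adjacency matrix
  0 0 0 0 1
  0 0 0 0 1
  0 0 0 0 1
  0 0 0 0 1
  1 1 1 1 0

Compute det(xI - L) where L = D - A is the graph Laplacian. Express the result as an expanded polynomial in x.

With the vertex order [0, 1, 2, 3, 4], the degrees are [1, 1, 1, 1, 4], giving D = diag(1, 1, 1, 1, 4) and L = D - A. Computing det(xI - L) by cofactor expansion (or equivalently via sum-over-permutations) gives x^5 - 8x^4 + 18x^3 - 16x^2 + 5x. Since p(0) = det(-L) = 0, x divides p(x). The eigenvalues sum to 8, which equals trace(L) = 2|E|.

x^5 - 8x^4 + 18x^3 - 16x^2 + 5x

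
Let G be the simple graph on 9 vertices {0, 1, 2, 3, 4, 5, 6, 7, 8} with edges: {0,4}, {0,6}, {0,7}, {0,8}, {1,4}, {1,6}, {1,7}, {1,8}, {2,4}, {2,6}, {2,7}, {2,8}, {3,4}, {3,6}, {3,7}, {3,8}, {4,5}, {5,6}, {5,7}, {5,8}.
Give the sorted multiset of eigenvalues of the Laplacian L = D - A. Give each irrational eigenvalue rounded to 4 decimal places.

[0, 4, 4, 4, 4, 5, 5, 5, 9]

Each diagonal entry of L is the vertex degree and each off-diagonal entry is -1 where an edge is present, 0 otherwise; in the order [0, 1, 2, 3, 4, 5, 6, 7, 8] the diagonal is [4, 4, 4, 4, 5, 4, 5, 5, 5]. Since every row of L sums to 0, the all-ones vector is in the kernel and 0 is an eigenvalue.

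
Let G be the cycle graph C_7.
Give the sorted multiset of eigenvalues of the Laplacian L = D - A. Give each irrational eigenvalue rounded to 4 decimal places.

The graph has 7 vertices and degree multiset [2, 2, 2, 2, 2, 2, 2]; D is the diagonal matrix of degrees and L = D - A. Since every row of L sums to 0, the all-ones vector is in the kernel and 0 is an eigenvalue. The largest eigenvalue, 3.8019, is at most the vertex count 7.

[0, 0.7530, 0.7530, 2.4450, 2.4450, 3.8019, 3.8019]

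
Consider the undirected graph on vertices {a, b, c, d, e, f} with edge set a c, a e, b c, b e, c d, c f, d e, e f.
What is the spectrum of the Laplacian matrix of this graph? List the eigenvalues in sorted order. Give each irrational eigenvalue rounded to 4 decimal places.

[0, 2, 2, 2, 4, 6]

Reading degrees in the order [a, b, c, d, e, f] gives [2, 2, 4, 2, 4, 2]; set D = diag(2, 2, 4, 2, 4, 2) and form L = D - A. Diagonalising L (or applying a numerical eigensolver to the 6x6 matrix) gives the spectrum above. The single zero eigenvalue shows the graph is connected. By the matrix-tree theorem the graph has (1/6) * product of the nonzero eigenvalues = 32 spanning trees. The eigenvalues sum to 16, which equals trace(L) = 2|E|.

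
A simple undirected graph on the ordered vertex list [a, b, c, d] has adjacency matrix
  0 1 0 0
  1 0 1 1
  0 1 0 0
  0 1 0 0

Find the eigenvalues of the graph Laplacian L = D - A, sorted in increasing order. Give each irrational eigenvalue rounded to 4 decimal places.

Each diagonal entry of L is the vertex degree and each off-diagonal entry is -1 where an edge is present, 0 otherwise; in the order [a, b, c, d] the diagonal is [1, 3, 1, 1]. Diagonalising L (or applying a numerical eigensolver to the 4x4 matrix) gives the spectrum above. The single zero eigenvalue shows the graph is connected. The largest eigenvalue, 4, is at most the vertex count 4.

[0, 1, 1, 4]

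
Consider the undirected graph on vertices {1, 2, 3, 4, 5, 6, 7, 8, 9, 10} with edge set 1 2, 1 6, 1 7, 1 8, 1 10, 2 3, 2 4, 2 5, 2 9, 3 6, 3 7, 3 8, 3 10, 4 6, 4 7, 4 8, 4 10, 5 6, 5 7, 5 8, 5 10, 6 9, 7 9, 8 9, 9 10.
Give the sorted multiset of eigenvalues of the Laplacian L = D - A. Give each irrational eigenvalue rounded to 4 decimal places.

With the vertex order [1, 2, 3, 4, 5, 6, 7, 8, 9, 10], the degrees are [5, 5, 5, 5, 5, 5, 5, 5, 5, 5], giving D = diag(5, 5, 5, 5, 5, 5, 5, 5, 5, 5) and L = D - A. The multiplicity of 0 as a Laplacian eigenvalue equals the number of connected components. There is one zero in the spectrum, matching the 1 component.

[0, 5, 5, 5, 5, 5, 5, 5, 5, 10]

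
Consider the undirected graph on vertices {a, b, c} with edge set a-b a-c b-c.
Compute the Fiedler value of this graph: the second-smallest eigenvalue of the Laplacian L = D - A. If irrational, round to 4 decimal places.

Each diagonal entry of L is the vertex degree and each off-diagonal entry is -1 where an edge is present, 0 otherwise; in the order [a, b, c] the diagonal is [2, 2, 2]. Computing the eigenvalues of L and sorting gives [0, 3, 3]. The Fiedler value lambda_2 = 3 is strictly positive, so the graph is connected. The eigenvalues sum to 6, which equals trace(L) = 2|E|.

3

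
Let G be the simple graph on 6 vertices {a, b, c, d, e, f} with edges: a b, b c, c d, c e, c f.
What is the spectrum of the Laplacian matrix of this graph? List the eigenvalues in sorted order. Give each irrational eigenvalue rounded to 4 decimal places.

Reading degrees in the order [a, b, c, d, e, f] gives [1, 2, 4, 1, 1, 1]; set D = diag(1, 2, 4, 1, 1, 1) and form L = D - A. L is symmetric positive semidefinite, so every eigenvalue is real and nonnegative. The eigenvalues sum to 10, which equals trace(L) = 2|E|. By the matrix-tree theorem the graph has (1/6) * product of the nonzero eigenvalues = 1 spanning tree.

[0, 0.4859, 1, 1, 2.4280, 5.0861]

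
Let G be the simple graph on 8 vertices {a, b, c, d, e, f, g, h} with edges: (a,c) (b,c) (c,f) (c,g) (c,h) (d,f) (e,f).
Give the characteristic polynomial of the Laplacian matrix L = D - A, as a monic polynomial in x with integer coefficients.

x^8 - 14x^7 + 71x^6 - 172x^5 + 223x^4 - 158x^3 + 57x^2 - 8x

With the vertex order [a, b, c, d, e, f, g, h], the degrees are [1, 1, 5, 1, 1, 3, 1, 1], giving D = diag(1, 1, 5, 1, 1, 3, 1, 1) and L = D - A. L has integer entries, so p(x) = det(xI - L) has integer coefficients. Expanding the determinant yields x^8 - 14x^7 + 71x^6 - 172x^5 + 223x^4 - 158x^3 + 57x^2 - 8x. Since p(0) = det(-L) = 0, x divides p(x). By the matrix-tree theorem the graph has (1/8) * product of the nonzero eigenvalues = 1 spanning tree. There is one zero in the spectrum, matching the 1 component.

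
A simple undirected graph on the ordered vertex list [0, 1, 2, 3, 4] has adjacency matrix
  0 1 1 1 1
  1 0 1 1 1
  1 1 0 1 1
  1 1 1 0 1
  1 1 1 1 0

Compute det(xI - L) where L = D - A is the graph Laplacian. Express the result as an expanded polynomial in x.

Reading degrees in the order [0, 1, 2, 3, 4] gives [4, 4, 4, 4, 4]; set D = diag(4, 4, 4, 4, 4) and form L = D - A. L has integer entries, so p(x) = det(xI - L) has integer coefficients. Expanding the determinant yields x^5 - 20x^4 + 150x^3 - 500x^2 + 625x. The coefficient of x^4 equals -trace(L) = -20, matching the sum of degrees. The eigenvalues sum to 20, which equals trace(L) = 2|E|. There is one zero in the spectrum, matching the 1 component.

x^5 - 20x^4 + 150x^3 - 500x^2 + 625x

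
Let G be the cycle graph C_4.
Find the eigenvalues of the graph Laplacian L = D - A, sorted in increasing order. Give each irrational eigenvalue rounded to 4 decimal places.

[0, 2, 2, 4]

The graph has 4 vertices and degree multiset [2, 2, 2, 2]; D is the diagonal matrix of degrees and L = D - A. Diagonalising L (or applying a numerical eigensolver to the 4x4 matrix) gives the spectrum above. The single zero eigenvalue shows the graph is connected. There is one zero in the spectrum, matching the 1 component. The eigenvalues sum to 8, which equals trace(L) = 2|E|.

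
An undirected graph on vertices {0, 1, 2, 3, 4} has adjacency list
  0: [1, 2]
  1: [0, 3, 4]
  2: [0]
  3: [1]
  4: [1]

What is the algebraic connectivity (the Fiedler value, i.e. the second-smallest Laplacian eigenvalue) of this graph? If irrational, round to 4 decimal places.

Reading degrees in the order [0, 1, 2, 3, 4] gives [2, 3, 1, 1, 1]; set D = diag(2, 3, 1, 1, 1) and form L = D - A. The sorted Laplacian eigenvalues are [0, 0.5188, 1, 2.3111, 4.1701]; the algebraic connectivity is the second entry, 0.5188.

0.5188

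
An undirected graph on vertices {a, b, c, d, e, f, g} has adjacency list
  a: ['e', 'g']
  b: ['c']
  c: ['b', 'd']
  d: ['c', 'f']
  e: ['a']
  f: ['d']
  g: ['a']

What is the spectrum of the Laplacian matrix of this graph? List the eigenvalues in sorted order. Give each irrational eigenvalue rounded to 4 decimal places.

Reading degrees in the order [a, b, c, d, e, f, g] gives [2, 1, 2, 2, 1, 1, 1]; set D = diag(2, 1, 2, 2, 1, 1, 1) and form L = D - A. Since every row of L sums to 0, the all-ones vector is in the kernel and 0 is an eigenvalue. The 2 zero eigenvalues correspond to the 2 connected components. There are 2 zeros in the spectrum, matching the 2 components. The eigenvalues sum to 10, which equals trace(L) = 2|E|.

[0, 0, 0.5858, 1, 2, 3, 3.4142]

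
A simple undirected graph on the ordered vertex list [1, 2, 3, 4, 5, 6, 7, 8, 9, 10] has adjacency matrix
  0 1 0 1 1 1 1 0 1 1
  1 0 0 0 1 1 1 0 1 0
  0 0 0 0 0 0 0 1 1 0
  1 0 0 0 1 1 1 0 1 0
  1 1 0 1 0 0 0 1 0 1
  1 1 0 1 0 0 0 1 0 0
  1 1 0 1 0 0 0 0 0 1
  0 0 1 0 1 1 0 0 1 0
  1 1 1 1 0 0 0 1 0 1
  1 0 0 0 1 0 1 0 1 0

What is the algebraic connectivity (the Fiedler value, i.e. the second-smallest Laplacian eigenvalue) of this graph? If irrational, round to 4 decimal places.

1.5416

Reading degrees in the order [1, 2, 3, 4, 5, 6, 7, 8, 9, 10] gives [7, 5, 2, 5, 5, 4, 4, 4, 6, 4]; set D = diag(7, 5, 2, 5, 5, 4, 4, 4, 6, 4) and form L = D - A. The sorted Laplacian eigenvalues are [0, 1.5416, 3.1275, 3.9714, 5, 5, 5, 5.7884, 7.9230, 8.6482]; the algebraic connectivity is the second entry, 1.5416. The largest eigenvalue, 8.6482, is at most the vertex count 10. The eigenvalues sum to 46, which equals trace(L) = 2|E|.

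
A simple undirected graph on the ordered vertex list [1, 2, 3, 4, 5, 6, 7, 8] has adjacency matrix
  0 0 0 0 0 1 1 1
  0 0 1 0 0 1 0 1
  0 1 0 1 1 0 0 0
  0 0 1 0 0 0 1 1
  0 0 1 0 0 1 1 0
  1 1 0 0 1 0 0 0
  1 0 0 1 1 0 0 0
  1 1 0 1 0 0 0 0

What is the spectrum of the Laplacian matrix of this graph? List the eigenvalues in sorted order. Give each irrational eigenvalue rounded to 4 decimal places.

[0, 2, 2, 2, 4, 4, 4, 6]

Each diagonal entry of L is the vertex degree and each off-diagonal entry is -1 where an edge is present, 0 otherwise; in the order [1, 2, 3, 4, 5, 6, 7, 8] the diagonal is [3, 3, 3, 3, 3, 3, 3, 3]. Since every row of L sums to 0, the all-ones vector is in the kernel and 0 is an eigenvalue. The single zero eigenvalue shows the graph is connected.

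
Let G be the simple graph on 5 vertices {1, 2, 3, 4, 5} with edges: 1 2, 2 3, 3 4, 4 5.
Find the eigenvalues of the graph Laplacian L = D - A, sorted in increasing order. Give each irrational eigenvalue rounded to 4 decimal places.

[0, 0.3820, 1.3820, 2.6180, 3.6180]

With the vertex order [1, 2, 3, 4, 5], the degrees are [1, 2, 2, 2, 1], giving D = diag(1, 2, 2, 2, 1) and L = D - A. L is symmetric positive semidefinite, so every eigenvalue is real and nonnegative. The single zero eigenvalue shows the graph is connected. The largest eigenvalue, 3.6180, is at most the vertex count 5.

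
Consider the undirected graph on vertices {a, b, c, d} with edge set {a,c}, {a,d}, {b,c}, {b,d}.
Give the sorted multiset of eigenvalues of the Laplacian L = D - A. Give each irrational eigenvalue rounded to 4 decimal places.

[0, 2, 2, 4]

Reading degrees in the order [a, b, c, d] gives [2, 2, 2, 2]; set D = diag(2, 2, 2, 2) and form L = D - A. Diagonalising L (or applying a numerical eigensolver to the 4x4 matrix) gives the spectrum above. The single zero eigenvalue shows the graph is connected. The eigenvalues sum to 8, which equals trace(L) = 2|E|.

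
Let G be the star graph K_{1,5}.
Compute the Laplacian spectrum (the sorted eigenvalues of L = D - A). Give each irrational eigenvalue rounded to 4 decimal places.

The graph has 6 vertices and degree multiset [5, 1, 1, 1, 1, 1]; D is the diagonal matrix of degrees and L = D - A. L is symmetric positive semidefinite, so every eigenvalue is real and nonnegative. The largest eigenvalue, 6, is at most the vertex count 6. There is one zero in the spectrum, matching the 1 component.

[0, 1, 1, 1, 1, 6]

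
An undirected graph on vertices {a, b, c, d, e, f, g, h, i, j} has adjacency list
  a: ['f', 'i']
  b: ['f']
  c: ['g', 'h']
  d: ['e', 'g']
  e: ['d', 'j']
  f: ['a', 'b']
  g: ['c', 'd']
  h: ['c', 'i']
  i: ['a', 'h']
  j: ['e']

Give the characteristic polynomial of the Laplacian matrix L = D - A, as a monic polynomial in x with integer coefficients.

x^10 - 18x^9 + 136x^8 - 560x^7 + 1365x^6 - 2002x^5 + 1716x^4 - 792x^3 + 165x^2 - 10x

With the vertex order [a, b, c, d, e, f, g, h, i, j], the degrees are [2, 1, 2, 2, 2, 2, 2, 2, 2, 1], giving D = diag(2, 1, 2, 2, 2, 2, 2, 2, 2, 1) and L = D - A. L has integer entries, so p(x) = det(xI - L) has integer coefficients. Expanding the determinant yields x^10 - 18x^9 + 136x^8 - 560x^7 + 1365x^6 - 2002x^5 + 1716x^4 - 792x^3 + 165x^2 - 10x. Since p(0) = det(-L) = 0, x divides p(x). There is one zero in the spectrum, matching the 1 component.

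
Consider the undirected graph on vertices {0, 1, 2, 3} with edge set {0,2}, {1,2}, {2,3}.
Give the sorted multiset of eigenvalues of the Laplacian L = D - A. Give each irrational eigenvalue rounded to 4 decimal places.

[0, 1, 1, 4]

Reading degrees in the order [0, 1, 2, 3] gives [1, 1, 3, 1]; set D = diag(1, 1, 3, 1) and form L = D - A. Since every row of L sums to 0, the all-ones vector is in the kernel and 0 is an eigenvalue. The single zero eigenvalue shows the graph is connected.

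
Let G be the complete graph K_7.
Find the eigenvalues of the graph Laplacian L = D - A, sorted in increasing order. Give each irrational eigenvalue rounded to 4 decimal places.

[0, 7, 7, 7, 7, 7, 7]

The graph has 7 vertices and degree multiset [6, 6, 6, 6, 6, 6, 6]; D is the diagonal matrix of degrees and L = D - A. The multiplicity of 0 as a Laplacian eigenvalue equals the number of connected components. The single zero eigenvalue shows the graph is connected. There is one zero in the spectrum, matching the 1 component.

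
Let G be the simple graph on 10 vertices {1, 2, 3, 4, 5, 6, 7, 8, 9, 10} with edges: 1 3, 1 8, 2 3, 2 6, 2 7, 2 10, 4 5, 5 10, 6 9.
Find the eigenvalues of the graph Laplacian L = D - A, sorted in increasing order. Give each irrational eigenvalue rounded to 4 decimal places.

[0, 0.1981, 0.2937, 0.6603, 1.3427, 1.5550, 2.3831, 3.0686, 3.2470, 5.2516]

Reading degrees in the order [1, 2, 3, 4, 5, 6, 7, 8, 9, 10] gives [2, 4, 2, 1, 2, 2, 1, 1, 1, 2]; set D = diag(2, 4, 2, 1, 2, 2, 1, 1, 1, 2) and form L = D - A. Diagonalising L (or applying a numerical eigensolver to the 10x10 matrix) gives the spectrum above. The single zero eigenvalue shows the graph is connected. By the matrix-tree theorem the graph has (1/10) * product of the nonzero eigenvalues = 1 spanning tree.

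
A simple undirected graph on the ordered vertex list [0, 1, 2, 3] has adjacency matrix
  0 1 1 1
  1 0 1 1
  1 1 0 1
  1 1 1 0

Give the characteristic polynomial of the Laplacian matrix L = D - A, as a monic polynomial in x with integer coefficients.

x^4 - 12x^3 + 48x^2 - 64x

Reading degrees in the order [0, 1, 2, 3] gives [3, 3, 3, 3]; set D = diag(3, 3, 3, 3) and form L = D - A. The eigenvalues of L are [0, 4, 4, 4]; the characteristic polynomial is the product of (x - lambda_i), which multiplies out to x^4 - 12x^3 + 48x^2 - 64x. The constant term is 0 because L is singular (the all-ones vector lies in its kernel). The eigenvalues sum to 12, which equals trace(L) = 2|E|.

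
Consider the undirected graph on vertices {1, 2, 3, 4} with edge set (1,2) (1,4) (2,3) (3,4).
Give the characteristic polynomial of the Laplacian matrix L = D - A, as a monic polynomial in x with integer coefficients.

With the vertex order [1, 2, 3, 4], the degrees are [2, 2, 2, 2], giving D = diag(2, 2, 2, 2) and L = D - A. The eigenvalues of L are [0, 2, 2, 4]; the characteristic polynomial is the product of (x - lambda_i), which multiplies out to x^4 - 8x^3 + 20x^2 - 16x. The coefficient of x^3 equals -trace(L) = -8, matching the sum of degrees.

x^4 - 8x^3 + 20x^2 - 16x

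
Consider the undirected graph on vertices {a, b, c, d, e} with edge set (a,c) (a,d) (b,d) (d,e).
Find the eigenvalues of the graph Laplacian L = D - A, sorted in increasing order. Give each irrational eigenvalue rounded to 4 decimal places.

[0, 0.5188, 1, 2.3111, 4.1701]

Reading degrees in the order [a, b, c, d, e] gives [2, 1, 1, 3, 1]; set D = diag(2, 1, 1, 3, 1) and form L = D - A. L is symmetric positive semidefinite, so every eigenvalue is real and nonnegative. The single zero eigenvalue shows the graph is connected. The eigenvalues sum to 8, which equals trace(L) = 2|E|. By the matrix-tree theorem the graph has (1/5) * product of the nonzero eigenvalues = 1 spanning tree.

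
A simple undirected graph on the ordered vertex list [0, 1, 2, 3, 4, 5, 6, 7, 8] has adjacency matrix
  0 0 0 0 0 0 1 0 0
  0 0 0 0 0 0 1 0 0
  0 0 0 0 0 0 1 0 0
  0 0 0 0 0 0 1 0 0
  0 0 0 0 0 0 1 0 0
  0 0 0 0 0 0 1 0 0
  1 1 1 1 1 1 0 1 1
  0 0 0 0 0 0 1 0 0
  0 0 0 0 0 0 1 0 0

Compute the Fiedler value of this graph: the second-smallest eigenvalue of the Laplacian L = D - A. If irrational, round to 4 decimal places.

1

With the vertex order [0, 1, 2, 3, 4, 5, 6, 7, 8], the degrees are [1, 1, 1, 1, 1, 1, 8, 1, 1], giving D = diag(1, 1, 1, 1, 1, 1, 8, 1, 1) and L = D - A. Computing the eigenvalues of L and sorting gives [0, 1, 1, 1, 1, 1, 1, 1, 9]. The Fiedler value lambda_2 = 1 is strictly positive, so the graph is connected. By the matrix-tree theorem the graph has (1/9) * product of the nonzero eigenvalues = 1 spanning tree.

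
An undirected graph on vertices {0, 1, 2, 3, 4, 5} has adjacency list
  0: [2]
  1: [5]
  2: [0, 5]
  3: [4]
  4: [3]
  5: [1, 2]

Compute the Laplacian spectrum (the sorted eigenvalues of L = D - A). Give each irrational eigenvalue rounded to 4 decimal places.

[0, 0, 0.5858, 2, 2, 3.4142]

Reading degrees in the order [0, 1, 2, 3, 4, 5] gives [1, 1, 2, 1, 1, 2]; set D = diag(1, 1, 2, 1, 1, 2) and form L = D - A. L is symmetric positive semidefinite, so every eigenvalue is real and nonnegative. The 2 zero eigenvalues correspond to the 2 connected components.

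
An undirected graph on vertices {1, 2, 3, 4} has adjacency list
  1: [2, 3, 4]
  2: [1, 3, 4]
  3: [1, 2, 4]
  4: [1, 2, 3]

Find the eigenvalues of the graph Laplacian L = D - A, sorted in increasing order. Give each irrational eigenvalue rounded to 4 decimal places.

[0, 4, 4, 4]

Reading degrees in the order [1, 2, 3, 4] gives [3, 3, 3, 3]; set D = diag(3, 3, 3, 3) and form L = D - A. Diagonalising L (or applying a numerical eigensolver to the 4x4 matrix) gives the spectrum above.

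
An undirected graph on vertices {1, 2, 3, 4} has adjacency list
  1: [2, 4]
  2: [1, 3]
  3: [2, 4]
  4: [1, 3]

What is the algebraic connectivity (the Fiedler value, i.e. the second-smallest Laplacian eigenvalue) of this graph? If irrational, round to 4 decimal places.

Reading degrees in the order [1, 2, 3, 4] gives [2, 2, 2, 2]; set D = diag(2, 2, 2, 2) and form L = D - A. The smallest Laplacian eigenvalue is always 0. The next one, lambda_2 = 2, measures how hard the graph is to disconnect: larger values mean better connectivity. There is one zero in the spectrum, matching the 1 component.

2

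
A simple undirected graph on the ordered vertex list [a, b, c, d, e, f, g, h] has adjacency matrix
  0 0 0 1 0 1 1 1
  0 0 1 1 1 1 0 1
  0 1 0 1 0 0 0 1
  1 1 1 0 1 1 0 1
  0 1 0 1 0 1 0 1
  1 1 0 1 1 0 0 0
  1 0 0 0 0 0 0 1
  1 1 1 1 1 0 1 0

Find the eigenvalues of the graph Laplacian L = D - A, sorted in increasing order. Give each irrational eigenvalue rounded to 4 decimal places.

With the vertex order [a, b, c, d, e, f, g, h], the degrees are [4, 5, 3, 6, 4, 4, 2, 6], giving D = diag(4, 5, 3, 6, 4, 4, 2, 6) and L = D - A. Since every row of L sums to 0, the all-ones vector is in the kernel and 0 is an eigenvalue. The single zero eigenvalue shows the graph is connected. By the matrix-tree theorem the graph has (1/8) * product of the nonzero eigenvalues = 3806 spanning trees.

[0, 1.6839, 2.8538, 4.0716, 5.0673, 5.9414, 7.0449, 7.3372]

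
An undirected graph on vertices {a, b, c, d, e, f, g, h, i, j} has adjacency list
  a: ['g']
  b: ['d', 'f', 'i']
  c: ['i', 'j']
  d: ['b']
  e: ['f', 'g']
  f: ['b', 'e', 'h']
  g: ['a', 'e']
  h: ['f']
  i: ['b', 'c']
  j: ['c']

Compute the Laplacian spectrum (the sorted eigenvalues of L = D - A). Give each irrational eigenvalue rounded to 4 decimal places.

[0, 0.1487, 0.3820, 0.6496, 1.3820, 1.4400, 2.6180, 3.0561, 3.6180, 4.7056]

Reading degrees in the order [a, b, c, d, e, f, g, h, i, j] gives [1, 3, 2, 1, 2, 3, 2, 1, 2, 1]; set D = diag(1, 3, 2, 1, 2, 3, 2, 1, 2, 1) and form L = D - A. Diagonalising L (or applying a numerical eigensolver to the 10x10 matrix) gives the spectrum above. The single zero eigenvalue shows the graph is connected. There is one zero in the spectrum, matching the 1 component.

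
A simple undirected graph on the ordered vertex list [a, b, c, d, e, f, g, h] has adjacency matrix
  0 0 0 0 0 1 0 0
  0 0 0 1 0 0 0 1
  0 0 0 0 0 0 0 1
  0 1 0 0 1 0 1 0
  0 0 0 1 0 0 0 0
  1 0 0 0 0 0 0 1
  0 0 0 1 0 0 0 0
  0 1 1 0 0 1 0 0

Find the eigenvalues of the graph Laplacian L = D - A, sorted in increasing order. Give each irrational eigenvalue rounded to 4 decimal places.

Each diagonal entry of L is the vertex degree and each off-diagonal entry is -1 where an edge is present, 0 otherwise; in the order [a, b, c, d, e, f, g, h] the diagonal is [1, 2, 1, 3, 1, 2, 1, 3]. L is symmetric positive semidefinite, so every eigenvalue is real and nonnegative. The single zero eigenvalue shows the graph is connected. The eigenvalues sum to 14, which equals trace(L) = 2|E|.

[0, 0.2137, 0.6177, 1, 1.4977, 2.3537, 3.8408, 4.4763]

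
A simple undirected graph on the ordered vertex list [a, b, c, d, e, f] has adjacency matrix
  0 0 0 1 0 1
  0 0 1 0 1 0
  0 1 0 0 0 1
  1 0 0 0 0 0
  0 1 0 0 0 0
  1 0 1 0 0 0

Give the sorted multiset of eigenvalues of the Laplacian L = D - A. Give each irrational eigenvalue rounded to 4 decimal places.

Reading degrees in the order [a, b, c, d, e, f] gives [2, 2, 2, 1, 1, 2]; set D = diag(2, 2, 2, 1, 1, 2) and form L = D - A. Diagonalising L (or applying a numerical eigensolver to the 6x6 matrix) gives the spectrum above. The single zero eigenvalue shows the graph is connected. The eigenvalues sum to 10, which equals trace(L) = 2|E|.

[0, 0.2679, 1, 2, 3, 3.7321]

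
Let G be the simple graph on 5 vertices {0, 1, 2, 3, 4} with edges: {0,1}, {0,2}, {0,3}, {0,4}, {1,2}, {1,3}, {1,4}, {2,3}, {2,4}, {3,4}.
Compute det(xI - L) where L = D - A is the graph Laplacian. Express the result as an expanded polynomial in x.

With the vertex order [0, 1, 2, 3, 4], the degrees are [4, 4, 4, 4, 4], giving D = diag(4, 4, 4, 4, 4) and L = D - A. The eigenvalues of L are [0, 5, 5, 5, 5]; the characteristic polynomial is the product of (x - lambda_i), which multiplies out to x^5 - 20x^4 + 150x^3 - 500x^2 + 625x. The constant term is 0 because L is singular (the all-ones vector lies in its kernel). There is one zero in the spectrum, matching the 1 component. By the matrix-tree theorem the graph has (1/5) * product of the nonzero eigenvalues = 125 spanning trees.

x^5 - 20x^4 + 150x^3 - 500x^2 + 625x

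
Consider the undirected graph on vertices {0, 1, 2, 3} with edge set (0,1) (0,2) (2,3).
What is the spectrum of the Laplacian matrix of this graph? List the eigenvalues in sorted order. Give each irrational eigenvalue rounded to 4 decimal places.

Each diagonal entry of L is the vertex degree and each off-diagonal entry is -1 where an edge is present, 0 otherwise; in the order [0, 1, 2, 3] the diagonal is [2, 1, 2, 1]. L is symmetric positive semidefinite, so every eigenvalue is real and nonnegative. By the matrix-tree theorem the graph has (1/4) * product of the nonzero eigenvalues = 1 spanning tree.

[0, 0.5858, 2, 3.4142]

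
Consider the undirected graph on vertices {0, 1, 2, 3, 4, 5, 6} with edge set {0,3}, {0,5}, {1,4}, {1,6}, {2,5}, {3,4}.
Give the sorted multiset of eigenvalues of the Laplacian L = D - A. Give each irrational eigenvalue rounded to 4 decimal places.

Reading degrees in the order [0, 1, 2, 3, 4, 5, 6] gives [2, 2, 1, 2, 2, 2, 1]; set D = diag(2, 2, 1, 2, 2, 2, 1) and form L = D - A. Diagonalising L (or applying a numerical eigensolver to the 7x7 matrix) gives the spectrum above. The single zero eigenvalue shows the graph is connected.

[0, 0.1981, 0.7530, 1.5550, 2.4450, 3.2470, 3.8019]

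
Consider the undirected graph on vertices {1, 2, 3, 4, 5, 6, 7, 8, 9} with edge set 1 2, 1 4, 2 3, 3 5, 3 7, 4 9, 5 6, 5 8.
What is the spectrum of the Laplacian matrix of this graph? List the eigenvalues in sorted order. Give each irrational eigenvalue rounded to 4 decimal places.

[0, 0.1627, 0.5321, 1, 1, 2.0892, 3, 3.5723, 4.6437]

Reading degrees in the order [1, 2, 3, 4, 5, 6, 7, 8, 9] gives [2, 2, 3, 2, 3, 1, 1, 1, 1]; set D = diag(2, 2, 3, 2, 3, 1, 1, 1, 1) and form L = D - A. Diagonalising L (or applying a numerical eigensolver to the 9x9 matrix) gives the spectrum above. By the matrix-tree theorem the graph has (1/9) * product of the nonzero eigenvalues = 1 spanning tree. The largest eigenvalue, 4.6437, is at most the vertex count 9.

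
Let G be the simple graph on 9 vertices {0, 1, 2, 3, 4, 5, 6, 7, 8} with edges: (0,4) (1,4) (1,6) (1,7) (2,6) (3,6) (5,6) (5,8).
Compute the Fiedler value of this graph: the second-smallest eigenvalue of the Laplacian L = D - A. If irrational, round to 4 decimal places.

Each diagonal entry of L is the vertex degree and each off-diagonal entry is -1 where an edge is present, 0 otherwise; in the order [0, 1, 2, 3, 4, 5, 6, 7, 8] the diagonal is [1, 3, 1, 1, 2, 2, 4, 1, 1]. Computing the eigenvalues of L and sorting gives [0, 0.2427, 0.5371, 0.6893, 1, 2.1297, 2.4166, 3.6434, 5.3411]. The Fiedler value lambda_2 = 0.2427 is strictly positive, so the graph is connected. By the matrix-tree theorem the graph has (1/9) * product of the nonzero eigenvalues = 1 spanning tree.

0.2427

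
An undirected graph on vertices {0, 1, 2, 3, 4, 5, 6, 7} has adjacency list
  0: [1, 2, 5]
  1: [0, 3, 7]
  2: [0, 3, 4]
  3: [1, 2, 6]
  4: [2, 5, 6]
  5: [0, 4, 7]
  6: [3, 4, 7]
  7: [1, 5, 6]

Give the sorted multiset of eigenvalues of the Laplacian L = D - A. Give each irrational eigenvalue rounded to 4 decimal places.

Each diagonal entry of L is the vertex degree and each off-diagonal entry is -1 where an edge is present, 0 otherwise; in the order [0, 1, 2, 3, 4, 5, 6, 7] the diagonal is [3, 3, 3, 3, 3, 3, 3, 3]. The multiplicity of 0 as a Laplacian eigenvalue equals the number of connected components. The single zero eigenvalue shows the graph is connected. There is one zero in the spectrum, matching the 1 component. The eigenvalues sum to 24, which equals trace(L) = 2|E|.

[0, 2, 2, 2, 4, 4, 4, 6]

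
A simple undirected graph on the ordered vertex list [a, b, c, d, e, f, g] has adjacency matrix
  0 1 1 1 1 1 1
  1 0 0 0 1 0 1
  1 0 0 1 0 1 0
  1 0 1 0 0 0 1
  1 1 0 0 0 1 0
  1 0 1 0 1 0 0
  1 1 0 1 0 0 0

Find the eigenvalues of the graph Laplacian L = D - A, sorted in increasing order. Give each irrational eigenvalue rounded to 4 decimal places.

[0, 2, 2, 4, 4, 5, 7]

Each diagonal entry of L is the vertex degree and each off-diagonal entry is -1 where an edge is present, 0 otherwise; in the order [a, b, c, d, e, f, g] the diagonal is [6, 3, 3, 3, 3, 3, 3]. Diagonalising L (or applying a numerical eigensolver to the 7x7 matrix) gives the spectrum above. The single zero eigenvalue shows the graph is connected. The eigenvalues sum to 24, which equals trace(L) = 2|E|.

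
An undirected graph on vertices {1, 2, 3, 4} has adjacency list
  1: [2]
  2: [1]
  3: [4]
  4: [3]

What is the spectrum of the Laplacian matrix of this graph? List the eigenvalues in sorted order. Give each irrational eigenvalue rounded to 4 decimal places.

With the vertex order [1, 2, 3, 4], the degrees are [1, 1, 1, 1], giving D = diag(1, 1, 1, 1) and L = D - A. Diagonalising L (or applying a numerical eigensolver to the 4x4 matrix) gives the spectrum above. The 2 zero eigenvalues correspond to the 2 connected components. The eigenvalues sum to 4, which equals trace(L) = 2|E|.

[0, 0, 2, 2]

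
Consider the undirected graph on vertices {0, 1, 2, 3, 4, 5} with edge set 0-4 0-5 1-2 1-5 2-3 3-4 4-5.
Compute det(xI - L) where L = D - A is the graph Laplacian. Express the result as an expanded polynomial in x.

x^6 - 14x^5 + 74x^4 - 182x^3 + 205x^2 - 84x

Each diagonal entry of L is the vertex degree and each off-diagonal entry is -1 where an edge is present, 0 otherwise; in the order [0, 1, 2, 3, 4, 5] the diagonal is [2, 2, 2, 2, 3, 3]. L has integer entries, so p(x) = det(xI - L) has integer coefficients. Expanding the determinant yields x^6 - 14x^5 + 74x^4 - 182x^3 + 205x^2 - 84x. Since p(0) = det(-L) = 0, x divides p(x). By the matrix-tree theorem the graph has (1/6) * product of the nonzero eigenvalues = 14 spanning trees. The largest eigenvalue, 4.4142, is at most the vertex count 6.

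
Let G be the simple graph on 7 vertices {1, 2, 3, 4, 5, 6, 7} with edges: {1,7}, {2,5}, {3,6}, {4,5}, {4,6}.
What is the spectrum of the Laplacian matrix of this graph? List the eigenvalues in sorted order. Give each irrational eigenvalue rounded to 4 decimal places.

[0, 0, 0.3820, 1.3820, 2, 2.6180, 3.6180]

Reading degrees in the order [1, 2, 3, 4, 5, 6, 7] gives [1, 1, 1, 2, 2, 2, 1]; set D = diag(1, 1, 1, 2, 2, 2, 1) and form L = D - A. L is symmetric positive semidefinite, so every eigenvalue is real and nonnegative. The 2 zero eigenvalues correspond to the 2 connected components.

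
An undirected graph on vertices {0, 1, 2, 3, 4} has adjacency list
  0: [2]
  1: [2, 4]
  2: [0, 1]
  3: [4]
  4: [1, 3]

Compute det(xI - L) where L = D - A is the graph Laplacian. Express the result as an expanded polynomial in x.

With the vertex order [0, 1, 2, 3, 4], the degrees are [1, 2, 2, 1, 2], giving D = diag(1, 2, 2, 1, 2) and L = D - A. Computing det(xI - L) by cofactor expansion (or equivalently via sum-over-permutations) gives x^5 - 8x^4 + 21x^3 - 20x^2 + 5x. Since p(0) = det(-L) = 0, x divides p(x). By the matrix-tree theorem the graph has (1/5) * product of the nonzero eigenvalues = 1 spanning tree.

x^5 - 8x^4 + 21x^3 - 20x^2 + 5x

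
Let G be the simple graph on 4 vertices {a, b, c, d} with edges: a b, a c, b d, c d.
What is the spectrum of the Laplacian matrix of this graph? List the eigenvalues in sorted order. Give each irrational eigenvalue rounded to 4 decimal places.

Reading degrees in the order [a, b, c, d] gives [2, 2, 2, 2]; set D = diag(2, 2, 2, 2) and form L = D - A. Diagonalising L (or applying a numerical eigensolver to the 4x4 matrix) gives the spectrum above. The single zero eigenvalue shows the graph is connected.

[0, 2, 2, 4]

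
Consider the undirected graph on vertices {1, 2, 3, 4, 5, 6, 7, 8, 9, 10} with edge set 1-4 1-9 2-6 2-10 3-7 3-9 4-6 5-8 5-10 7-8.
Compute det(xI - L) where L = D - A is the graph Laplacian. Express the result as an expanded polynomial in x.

Reading degrees in the order [1, 2, 3, 4, 5, 6, 7, 8, 9, 10] gives [2, 2, 2, 2, 2, 2, 2, 2, 2, 2]; set D = diag(2, 2, 2, 2, 2, 2, 2, 2, 2, 2) and form L = D - A. Computing det(xI - L) by cofactor expansion (or equivalently via sum-over-permutations) gives x^10 - 20x^9 + 170x^8 - 800x^7 + 2275x^6 - 4004x^5 + 4290x^4 - 2640x^3 + 825x^2 - 100x. Since p(0) = det(-L) = 0, x divides p(x). The largest eigenvalue, 4, is at most the vertex count 10. There is one zero in the spectrum, matching the 1 component.

x^10 - 20x^9 + 170x^8 - 800x^7 + 2275x^6 - 4004x^5 + 4290x^4 - 2640x^3 + 825x^2 - 100x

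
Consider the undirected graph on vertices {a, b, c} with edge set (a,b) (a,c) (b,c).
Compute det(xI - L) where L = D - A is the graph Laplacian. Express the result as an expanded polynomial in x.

With the vertex order [a, b, c], the degrees are [2, 2, 2], giving D = diag(2, 2, 2) and L = D - A. L has integer entries, so p(x) = det(xI - L) has integer coefficients. Expanding the determinant yields x^3 - 6x^2 + 9x. Since p(0) = det(-L) = 0, x divides p(x). The largest eigenvalue, 3, is at most the vertex count 3. By the matrix-tree theorem the graph has (1/3) * product of the nonzero eigenvalues = 3 spanning trees.

x^3 - 6x^2 + 9x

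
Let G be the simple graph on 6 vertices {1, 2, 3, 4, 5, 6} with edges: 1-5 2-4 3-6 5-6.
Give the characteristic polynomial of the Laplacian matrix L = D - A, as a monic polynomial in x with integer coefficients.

Reading degrees in the order [1, 2, 3, 4, 5, 6] gives [1, 1, 1, 1, 2, 2]; set D = diag(1, 1, 1, 1, 2, 2) and form L = D - A. Computing det(xI - L) by cofactor expansion (or equivalently via sum-over-permutations) gives x^6 - 8x^5 + 22x^4 - 24x^3 + 8x^2. The constant term is 0 because L is singular (the all-ones vector lies in its kernel). The eigenvalues sum to 8, which equals trace(L) = 2|E|.

x^6 - 8x^5 + 22x^4 - 24x^3 + 8x^2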